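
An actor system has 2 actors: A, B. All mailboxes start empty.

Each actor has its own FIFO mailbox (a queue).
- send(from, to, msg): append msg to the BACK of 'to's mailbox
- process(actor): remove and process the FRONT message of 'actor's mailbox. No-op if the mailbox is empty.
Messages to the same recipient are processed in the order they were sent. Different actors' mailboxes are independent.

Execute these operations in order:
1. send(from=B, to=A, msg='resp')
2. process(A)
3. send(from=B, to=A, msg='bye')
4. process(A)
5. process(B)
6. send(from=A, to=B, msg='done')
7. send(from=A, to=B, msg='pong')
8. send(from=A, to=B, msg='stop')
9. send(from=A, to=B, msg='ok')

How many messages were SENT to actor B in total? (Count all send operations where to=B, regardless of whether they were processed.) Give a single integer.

Answer: 4

Derivation:
After 1 (send(from=B, to=A, msg='resp')): A:[resp] B:[]
After 2 (process(A)): A:[] B:[]
After 3 (send(from=B, to=A, msg='bye')): A:[bye] B:[]
After 4 (process(A)): A:[] B:[]
After 5 (process(B)): A:[] B:[]
After 6 (send(from=A, to=B, msg='done')): A:[] B:[done]
After 7 (send(from=A, to=B, msg='pong')): A:[] B:[done,pong]
After 8 (send(from=A, to=B, msg='stop')): A:[] B:[done,pong,stop]
After 9 (send(from=A, to=B, msg='ok')): A:[] B:[done,pong,stop,ok]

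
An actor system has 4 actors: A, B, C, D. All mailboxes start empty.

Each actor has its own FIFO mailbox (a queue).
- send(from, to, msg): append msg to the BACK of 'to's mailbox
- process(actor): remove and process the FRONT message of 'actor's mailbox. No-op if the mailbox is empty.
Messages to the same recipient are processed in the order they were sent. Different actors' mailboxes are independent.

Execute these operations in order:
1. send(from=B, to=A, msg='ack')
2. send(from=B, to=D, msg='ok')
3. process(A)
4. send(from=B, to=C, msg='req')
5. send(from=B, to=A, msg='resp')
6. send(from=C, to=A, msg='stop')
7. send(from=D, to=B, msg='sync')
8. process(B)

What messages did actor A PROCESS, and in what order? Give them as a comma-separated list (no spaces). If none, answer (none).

Answer: ack

Derivation:
After 1 (send(from=B, to=A, msg='ack')): A:[ack] B:[] C:[] D:[]
After 2 (send(from=B, to=D, msg='ok')): A:[ack] B:[] C:[] D:[ok]
After 3 (process(A)): A:[] B:[] C:[] D:[ok]
After 4 (send(from=B, to=C, msg='req')): A:[] B:[] C:[req] D:[ok]
After 5 (send(from=B, to=A, msg='resp')): A:[resp] B:[] C:[req] D:[ok]
After 6 (send(from=C, to=A, msg='stop')): A:[resp,stop] B:[] C:[req] D:[ok]
After 7 (send(from=D, to=B, msg='sync')): A:[resp,stop] B:[sync] C:[req] D:[ok]
After 8 (process(B)): A:[resp,stop] B:[] C:[req] D:[ok]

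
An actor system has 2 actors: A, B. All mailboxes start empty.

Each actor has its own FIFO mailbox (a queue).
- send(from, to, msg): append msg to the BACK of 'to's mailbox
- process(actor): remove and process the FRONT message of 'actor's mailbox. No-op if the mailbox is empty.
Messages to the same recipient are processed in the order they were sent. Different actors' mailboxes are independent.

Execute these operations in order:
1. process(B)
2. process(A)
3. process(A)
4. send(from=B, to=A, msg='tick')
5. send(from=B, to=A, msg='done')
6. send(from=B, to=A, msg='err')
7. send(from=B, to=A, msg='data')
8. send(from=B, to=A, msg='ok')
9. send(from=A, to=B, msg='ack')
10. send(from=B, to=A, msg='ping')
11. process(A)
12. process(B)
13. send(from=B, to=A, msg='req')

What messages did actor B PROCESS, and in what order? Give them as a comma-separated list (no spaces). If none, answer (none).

Answer: ack

Derivation:
After 1 (process(B)): A:[] B:[]
After 2 (process(A)): A:[] B:[]
After 3 (process(A)): A:[] B:[]
After 4 (send(from=B, to=A, msg='tick')): A:[tick] B:[]
After 5 (send(from=B, to=A, msg='done')): A:[tick,done] B:[]
After 6 (send(from=B, to=A, msg='err')): A:[tick,done,err] B:[]
After 7 (send(from=B, to=A, msg='data')): A:[tick,done,err,data] B:[]
After 8 (send(from=B, to=A, msg='ok')): A:[tick,done,err,data,ok] B:[]
After 9 (send(from=A, to=B, msg='ack')): A:[tick,done,err,data,ok] B:[ack]
After 10 (send(from=B, to=A, msg='ping')): A:[tick,done,err,data,ok,ping] B:[ack]
After 11 (process(A)): A:[done,err,data,ok,ping] B:[ack]
After 12 (process(B)): A:[done,err,data,ok,ping] B:[]
After 13 (send(from=B, to=A, msg='req')): A:[done,err,data,ok,ping,req] B:[]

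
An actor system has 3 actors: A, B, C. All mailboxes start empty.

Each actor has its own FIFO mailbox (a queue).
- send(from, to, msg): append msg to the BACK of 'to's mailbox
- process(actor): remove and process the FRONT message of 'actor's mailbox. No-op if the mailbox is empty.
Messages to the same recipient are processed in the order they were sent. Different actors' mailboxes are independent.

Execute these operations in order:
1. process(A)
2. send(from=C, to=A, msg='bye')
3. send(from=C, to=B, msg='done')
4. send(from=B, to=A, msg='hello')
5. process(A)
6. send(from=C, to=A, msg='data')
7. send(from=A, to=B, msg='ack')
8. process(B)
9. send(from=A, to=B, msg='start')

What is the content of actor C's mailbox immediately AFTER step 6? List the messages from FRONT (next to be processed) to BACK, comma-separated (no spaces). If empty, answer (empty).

After 1 (process(A)): A:[] B:[] C:[]
After 2 (send(from=C, to=A, msg='bye')): A:[bye] B:[] C:[]
After 3 (send(from=C, to=B, msg='done')): A:[bye] B:[done] C:[]
After 4 (send(from=B, to=A, msg='hello')): A:[bye,hello] B:[done] C:[]
After 5 (process(A)): A:[hello] B:[done] C:[]
After 6 (send(from=C, to=A, msg='data')): A:[hello,data] B:[done] C:[]

(empty)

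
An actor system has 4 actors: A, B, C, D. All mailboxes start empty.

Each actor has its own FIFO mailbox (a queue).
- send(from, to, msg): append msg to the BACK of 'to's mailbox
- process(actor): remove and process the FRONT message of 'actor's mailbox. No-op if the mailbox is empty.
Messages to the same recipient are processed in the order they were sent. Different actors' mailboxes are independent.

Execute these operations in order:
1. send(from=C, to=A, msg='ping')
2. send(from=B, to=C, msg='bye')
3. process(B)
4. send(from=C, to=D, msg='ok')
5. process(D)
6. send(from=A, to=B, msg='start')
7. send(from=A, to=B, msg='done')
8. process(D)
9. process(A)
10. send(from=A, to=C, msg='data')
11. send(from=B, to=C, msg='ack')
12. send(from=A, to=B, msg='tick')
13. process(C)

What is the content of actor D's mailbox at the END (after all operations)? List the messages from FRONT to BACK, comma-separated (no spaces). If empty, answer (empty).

After 1 (send(from=C, to=A, msg='ping')): A:[ping] B:[] C:[] D:[]
After 2 (send(from=B, to=C, msg='bye')): A:[ping] B:[] C:[bye] D:[]
After 3 (process(B)): A:[ping] B:[] C:[bye] D:[]
After 4 (send(from=C, to=D, msg='ok')): A:[ping] B:[] C:[bye] D:[ok]
After 5 (process(D)): A:[ping] B:[] C:[bye] D:[]
After 6 (send(from=A, to=B, msg='start')): A:[ping] B:[start] C:[bye] D:[]
After 7 (send(from=A, to=B, msg='done')): A:[ping] B:[start,done] C:[bye] D:[]
After 8 (process(D)): A:[ping] B:[start,done] C:[bye] D:[]
After 9 (process(A)): A:[] B:[start,done] C:[bye] D:[]
After 10 (send(from=A, to=C, msg='data')): A:[] B:[start,done] C:[bye,data] D:[]
After 11 (send(from=B, to=C, msg='ack')): A:[] B:[start,done] C:[bye,data,ack] D:[]
After 12 (send(from=A, to=B, msg='tick')): A:[] B:[start,done,tick] C:[bye,data,ack] D:[]
After 13 (process(C)): A:[] B:[start,done,tick] C:[data,ack] D:[]

Answer: (empty)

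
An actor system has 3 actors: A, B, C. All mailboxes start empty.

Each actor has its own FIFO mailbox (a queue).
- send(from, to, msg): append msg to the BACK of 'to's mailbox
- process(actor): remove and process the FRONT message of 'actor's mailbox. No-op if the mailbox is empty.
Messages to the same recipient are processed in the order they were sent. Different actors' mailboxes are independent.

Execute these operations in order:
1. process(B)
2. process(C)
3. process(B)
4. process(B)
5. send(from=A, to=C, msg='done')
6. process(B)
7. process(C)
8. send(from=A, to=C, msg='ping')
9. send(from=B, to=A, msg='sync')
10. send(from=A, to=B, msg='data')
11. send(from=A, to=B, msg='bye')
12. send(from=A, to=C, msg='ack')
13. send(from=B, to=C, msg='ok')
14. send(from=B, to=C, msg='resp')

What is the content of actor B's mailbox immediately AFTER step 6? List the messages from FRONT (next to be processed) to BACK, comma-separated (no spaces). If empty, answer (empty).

After 1 (process(B)): A:[] B:[] C:[]
After 2 (process(C)): A:[] B:[] C:[]
After 3 (process(B)): A:[] B:[] C:[]
After 4 (process(B)): A:[] B:[] C:[]
After 5 (send(from=A, to=C, msg='done')): A:[] B:[] C:[done]
After 6 (process(B)): A:[] B:[] C:[done]

(empty)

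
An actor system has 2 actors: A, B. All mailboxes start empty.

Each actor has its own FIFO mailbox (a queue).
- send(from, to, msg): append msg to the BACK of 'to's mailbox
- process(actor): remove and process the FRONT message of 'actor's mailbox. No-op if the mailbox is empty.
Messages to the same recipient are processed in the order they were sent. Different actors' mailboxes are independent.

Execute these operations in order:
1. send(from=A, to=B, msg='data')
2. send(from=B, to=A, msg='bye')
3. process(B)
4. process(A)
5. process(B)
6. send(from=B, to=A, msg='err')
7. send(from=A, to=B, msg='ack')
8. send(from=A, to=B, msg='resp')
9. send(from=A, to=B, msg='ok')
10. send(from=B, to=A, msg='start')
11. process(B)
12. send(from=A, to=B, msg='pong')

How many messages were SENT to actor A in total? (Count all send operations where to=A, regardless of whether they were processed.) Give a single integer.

Answer: 3

Derivation:
After 1 (send(from=A, to=B, msg='data')): A:[] B:[data]
After 2 (send(from=B, to=A, msg='bye')): A:[bye] B:[data]
After 3 (process(B)): A:[bye] B:[]
After 4 (process(A)): A:[] B:[]
After 5 (process(B)): A:[] B:[]
After 6 (send(from=B, to=A, msg='err')): A:[err] B:[]
After 7 (send(from=A, to=B, msg='ack')): A:[err] B:[ack]
After 8 (send(from=A, to=B, msg='resp')): A:[err] B:[ack,resp]
After 9 (send(from=A, to=B, msg='ok')): A:[err] B:[ack,resp,ok]
After 10 (send(from=B, to=A, msg='start')): A:[err,start] B:[ack,resp,ok]
After 11 (process(B)): A:[err,start] B:[resp,ok]
After 12 (send(from=A, to=B, msg='pong')): A:[err,start] B:[resp,ok,pong]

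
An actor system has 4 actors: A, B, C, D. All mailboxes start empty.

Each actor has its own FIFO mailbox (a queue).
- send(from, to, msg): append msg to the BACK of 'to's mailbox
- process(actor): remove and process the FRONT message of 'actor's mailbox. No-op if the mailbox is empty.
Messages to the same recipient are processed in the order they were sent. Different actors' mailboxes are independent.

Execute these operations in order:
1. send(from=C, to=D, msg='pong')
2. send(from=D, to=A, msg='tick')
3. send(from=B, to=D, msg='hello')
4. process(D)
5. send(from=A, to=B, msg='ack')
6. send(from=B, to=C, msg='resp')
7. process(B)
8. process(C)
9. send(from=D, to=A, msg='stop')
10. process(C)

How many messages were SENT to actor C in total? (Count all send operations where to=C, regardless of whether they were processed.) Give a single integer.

Answer: 1

Derivation:
After 1 (send(from=C, to=D, msg='pong')): A:[] B:[] C:[] D:[pong]
After 2 (send(from=D, to=A, msg='tick')): A:[tick] B:[] C:[] D:[pong]
After 3 (send(from=B, to=D, msg='hello')): A:[tick] B:[] C:[] D:[pong,hello]
After 4 (process(D)): A:[tick] B:[] C:[] D:[hello]
After 5 (send(from=A, to=B, msg='ack')): A:[tick] B:[ack] C:[] D:[hello]
After 6 (send(from=B, to=C, msg='resp')): A:[tick] B:[ack] C:[resp] D:[hello]
After 7 (process(B)): A:[tick] B:[] C:[resp] D:[hello]
After 8 (process(C)): A:[tick] B:[] C:[] D:[hello]
After 9 (send(from=D, to=A, msg='stop')): A:[tick,stop] B:[] C:[] D:[hello]
After 10 (process(C)): A:[tick,stop] B:[] C:[] D:[hello]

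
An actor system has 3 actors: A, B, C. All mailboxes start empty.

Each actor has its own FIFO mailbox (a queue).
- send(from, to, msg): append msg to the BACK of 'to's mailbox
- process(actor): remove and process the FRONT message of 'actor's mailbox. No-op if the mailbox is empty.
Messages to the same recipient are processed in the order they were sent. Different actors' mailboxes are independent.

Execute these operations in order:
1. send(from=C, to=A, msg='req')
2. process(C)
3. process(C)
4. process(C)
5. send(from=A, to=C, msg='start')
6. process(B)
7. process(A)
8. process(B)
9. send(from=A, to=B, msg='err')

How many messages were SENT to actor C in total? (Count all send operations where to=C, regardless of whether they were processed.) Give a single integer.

Answer: 1

Derivation:
After 1 (send(from=C, to=A, msg='req')): A:[req] B:[] C:[]
After 2 (process(C)): A:[req] B:[] C:[]
After 3 (process(C)): A:[req] B:[] C:[]
After 4 (process(C)): A:[req] B:[] C:[]
After 5 (send(from=A, to=C, msg='start')): A:[req] B:[] C:[start]
After 6 (process(B)): A:[req] B:[] C:[start]
After 7 (process(A)): A:[] B:[] C:[start]
After 8 (process(B)): A:[] B:[] C:[start]
After 9 (send(from=A, to=B, msg='err')): A:[] B:[err] C:[start]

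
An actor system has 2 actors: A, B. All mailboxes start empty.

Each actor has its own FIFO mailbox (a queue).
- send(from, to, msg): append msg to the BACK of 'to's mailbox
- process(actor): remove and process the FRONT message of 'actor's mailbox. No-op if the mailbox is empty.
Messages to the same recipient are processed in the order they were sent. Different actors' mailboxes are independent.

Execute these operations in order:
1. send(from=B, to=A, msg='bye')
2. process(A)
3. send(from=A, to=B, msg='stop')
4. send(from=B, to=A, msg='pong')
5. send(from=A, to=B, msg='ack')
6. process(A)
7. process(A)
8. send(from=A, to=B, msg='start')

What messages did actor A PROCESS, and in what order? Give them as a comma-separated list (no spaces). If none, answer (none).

Answer: bye,pong

Derivation:
After 1 (send(from=B, to=A, msg='bye')): A:[bye] B:[]
After 2 (process(A)): A:[] B:[]
After 3 (send(from=A, to=B, msg='stop')): A:[] B:[stop]
After 4 (send(from=B, to=A, msg='pong')): A:[pong] B:[stop]
After 5 (send(from=A, to=B, msg='ack')): A:[pong] B:[stop,ack]
After 6 (process(A)): A:[] B:[stop,ack]
After 7 (process(A)): A:[] B:[stop,ack]
After 8 (send(from=A, to=B, msg='start')): A:[] B:[stop,ack,start]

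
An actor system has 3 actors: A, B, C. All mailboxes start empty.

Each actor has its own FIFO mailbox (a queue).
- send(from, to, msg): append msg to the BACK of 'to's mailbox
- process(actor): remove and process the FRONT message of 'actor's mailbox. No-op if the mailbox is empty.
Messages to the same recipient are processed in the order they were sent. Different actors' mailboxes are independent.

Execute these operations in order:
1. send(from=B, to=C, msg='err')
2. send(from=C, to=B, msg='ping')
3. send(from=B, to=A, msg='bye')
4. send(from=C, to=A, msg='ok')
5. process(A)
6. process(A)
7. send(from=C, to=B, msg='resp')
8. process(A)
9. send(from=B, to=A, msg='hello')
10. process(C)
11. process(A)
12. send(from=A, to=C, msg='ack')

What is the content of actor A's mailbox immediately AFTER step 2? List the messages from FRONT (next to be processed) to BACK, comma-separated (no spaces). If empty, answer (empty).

After 1 (send(from=B, to=C, msg='err')): A:[] B:[] C:[err]
After 2 (send(from=C, to=B, msg='ping')): A:[] B:[ping] C:[err]

(empty)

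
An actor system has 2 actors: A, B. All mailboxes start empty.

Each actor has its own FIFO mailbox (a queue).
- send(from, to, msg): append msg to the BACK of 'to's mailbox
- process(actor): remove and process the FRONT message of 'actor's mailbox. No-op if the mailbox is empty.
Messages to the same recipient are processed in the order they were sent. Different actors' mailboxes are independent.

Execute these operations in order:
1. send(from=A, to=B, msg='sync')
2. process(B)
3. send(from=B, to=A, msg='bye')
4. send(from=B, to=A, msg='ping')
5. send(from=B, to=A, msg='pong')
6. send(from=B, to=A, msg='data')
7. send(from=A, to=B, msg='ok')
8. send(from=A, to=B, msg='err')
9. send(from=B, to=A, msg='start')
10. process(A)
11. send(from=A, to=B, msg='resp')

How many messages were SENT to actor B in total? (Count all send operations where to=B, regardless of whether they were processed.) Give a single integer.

Answer: 4

Derivation:
After 1 (send(from=A, to=B, msg='sync')): A:[] B:[sync]
After 2 (process(B)): A:[] B:[]
After 3 (send(from=B, to=A, msg='bye')): A:[bye] B:[]
After 4 (send(from=B, to=A, msg='ping')): A:[bye,ping] B:[]
After 5 (send(from=B, to=A, msg='pong')): A:[bye,ping,pong] B:[]
After 6 (send(from=B, to=A, msg='data')): A:[bye,ping,pong,data] B:[]
After 7 (send(from=A, to=B, msg='ok')): A:[bye,ping,pong,data] B:[ok]
After 8 (send(from=A, to=B, msg='err')): A:[bye,ping,pong,data] B:[ok,err]
After 9 (send(from=B, to=A, msg='start')): A:[bye,ping,pong,data,start] B:[ok,err]
After 10 (process(A)): A:[ping,pong,data,start] B:[ok,err]
After 11 (send(from=A, to=B, msg='resp')): A:[ping,pong,data,start] B:[ok,err,resp]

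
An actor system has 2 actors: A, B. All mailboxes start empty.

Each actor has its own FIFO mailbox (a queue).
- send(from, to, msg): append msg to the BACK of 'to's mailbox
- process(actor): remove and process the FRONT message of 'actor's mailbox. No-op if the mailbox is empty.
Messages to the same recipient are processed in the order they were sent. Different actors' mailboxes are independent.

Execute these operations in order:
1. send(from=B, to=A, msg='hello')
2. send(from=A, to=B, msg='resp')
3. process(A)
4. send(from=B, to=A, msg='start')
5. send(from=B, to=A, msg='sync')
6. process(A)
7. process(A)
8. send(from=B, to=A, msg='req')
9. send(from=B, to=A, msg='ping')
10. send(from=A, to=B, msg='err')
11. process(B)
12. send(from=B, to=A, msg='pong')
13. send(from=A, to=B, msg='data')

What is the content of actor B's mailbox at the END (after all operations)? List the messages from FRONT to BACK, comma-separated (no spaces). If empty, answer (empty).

After 1 (send(from=B, to=A, msg='hello')): A:[hello] B:[]
After 2 (send(from=A, to=B, msg='resp')): A:[hello] B:[resp]
After 3 (process(A)): A:[] B:[resp]
After 4 (send(from=B, to=A, msg='start')): A:[start] B:[resp]
After 5 (send(from=B, to=A, msg='sync')): A:[start,sync] B:[resp]
After 6 (process(A)): A:[sync] B:[resp]
After 7 (process(A)): A:[] B:[resp]
After 8 (send(from=B, to=A, msg='req')): A:[req] B:[resp]
After 9 (send(from=B, to=A, msg='ping')): A:[req,ping] B:[resp]
After 10 (send(from=A, to=B, msg='err')): A:[req,ping] B:[resp,err]
After 11 (process(B)): A:[req,ping] B:[err]
After 12 (send(from=B, to=A, msg='pong')): A:[req,ping,pong] B:[err]
After 13 (send(from=A, to=B, msg='data')): A:[req,ping,pong] B:[err,data]

Answer: err,data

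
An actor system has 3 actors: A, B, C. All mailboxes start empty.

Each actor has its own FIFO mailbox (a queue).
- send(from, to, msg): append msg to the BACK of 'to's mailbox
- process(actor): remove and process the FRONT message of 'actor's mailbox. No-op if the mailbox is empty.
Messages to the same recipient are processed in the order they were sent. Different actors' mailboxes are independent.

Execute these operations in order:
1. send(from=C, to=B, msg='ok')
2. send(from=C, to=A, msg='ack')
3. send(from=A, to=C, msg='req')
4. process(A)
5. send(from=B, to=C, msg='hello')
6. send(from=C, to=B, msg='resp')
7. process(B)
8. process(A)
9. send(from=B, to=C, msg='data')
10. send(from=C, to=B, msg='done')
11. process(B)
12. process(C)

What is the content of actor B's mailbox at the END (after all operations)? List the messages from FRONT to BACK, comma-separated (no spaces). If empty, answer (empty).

After 1 (send(from=C, to=B, msg='ok')): A:[] B:[ok] C:[]
After 2 (send(from=C, to=A, msg='ack')): A:[ack] B:[ok] C:[]
After 3 (send(from=A, to=C, msg='req')): A:[ack] B:[ok] C:[req]
After 4 (process(A)): A:[] B:[ok] C:[req]
After 5 (send(from=B, to=C, msg='hello')): A:[] B:[ok] C:[req,hello]
After 6 (send(from=C, to=B, msg='resp')): A:[] B:[ok,resp] C:[req,hello]
After 7 (process(B)): A:[] B:[resp] C:[req,hello]
After 8 (process(A)): A:[] B:[resp] C:[req,hello]
After 9 (send(from=B, to=C, msg='data')): A:[] B:[resp] C:[req,hello,data]
After 10 (send(from=C, to=B, msg='done')): A:[] B:[resp,done] C:[req,hello,data]
After 11 (process(B)): A:[] B:[done] C:[req,hello,data]
After 12 (process(C)): A:[] B:[done] C:[hello,data]

Answer: done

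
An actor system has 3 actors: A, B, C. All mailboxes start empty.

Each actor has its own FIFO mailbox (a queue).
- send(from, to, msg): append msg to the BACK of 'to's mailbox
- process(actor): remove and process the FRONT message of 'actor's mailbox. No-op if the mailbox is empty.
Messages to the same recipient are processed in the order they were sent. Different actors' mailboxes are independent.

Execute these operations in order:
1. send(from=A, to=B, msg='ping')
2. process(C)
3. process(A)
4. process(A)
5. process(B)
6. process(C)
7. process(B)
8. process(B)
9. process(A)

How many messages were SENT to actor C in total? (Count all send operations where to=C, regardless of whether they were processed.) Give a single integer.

After 1 (send(from=A, to=B, msg='ping')): A:[] B:[ping] C:[]
After 2 (process(C)): A:[] B:[ping] C:[]
After 3 (process(A)): A:[] B:[ping] C:[]
After 4 (process(A)): A:[] B:[ping] C:[]
After 5 (process(B)): A:[] B:[] C:[]
After 6 (process(C)): A:[] B:[] C:[]
After 7 (process(B)): A:[] B:[] C:[]
After 8 (process(B)): A:[] B:[] C:[]
After 9 (process(A)): A:[] B:[] C:[]

Answer: 0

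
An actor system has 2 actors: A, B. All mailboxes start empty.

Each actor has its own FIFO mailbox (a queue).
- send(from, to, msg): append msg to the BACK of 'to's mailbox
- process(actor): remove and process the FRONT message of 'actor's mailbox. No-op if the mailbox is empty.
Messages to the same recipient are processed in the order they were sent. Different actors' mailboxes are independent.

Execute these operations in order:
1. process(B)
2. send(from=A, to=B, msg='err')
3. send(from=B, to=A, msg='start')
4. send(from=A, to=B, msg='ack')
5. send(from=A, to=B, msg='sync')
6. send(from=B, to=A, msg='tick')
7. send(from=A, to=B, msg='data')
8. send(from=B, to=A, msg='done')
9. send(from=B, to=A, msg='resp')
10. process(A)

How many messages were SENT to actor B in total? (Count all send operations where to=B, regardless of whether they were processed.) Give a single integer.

Answer: 4

Derivation:
After 1 (process(B)): A:[] B:[]
After 2 (send(from=A, to=B, msg='err')): A:[] B:[err]
After 3 (send(from=B, to=A, msg='start')): A:[start] B:[err]
After 4 (send(from=A, to=B, msg='ack')): A:[start] B:[err,ack]
After 5 (send(from=A, to=B, msg='sync')): A:[start] B:[err,ack,sync]
After 6 (send(from=B, to=A, msg='tick')): A:[start,tick] B:[err,ack,sync]
After 7 (send(from=A, to=B, msg='data')): A:[start,tick] B:[err,ack,sync,data]
After 8 (send(from=B, to=A, msg='done')): A:[start,tick,done] B:[err,ack,sync,data]
After 9 (send(from=B, to=A, msg='resp')): A:[start,tick,done,resp] B:[err,ack,sync,data]
After 10 (process(A)): A:[tick,done,resp] B:[err,ack,sync,data]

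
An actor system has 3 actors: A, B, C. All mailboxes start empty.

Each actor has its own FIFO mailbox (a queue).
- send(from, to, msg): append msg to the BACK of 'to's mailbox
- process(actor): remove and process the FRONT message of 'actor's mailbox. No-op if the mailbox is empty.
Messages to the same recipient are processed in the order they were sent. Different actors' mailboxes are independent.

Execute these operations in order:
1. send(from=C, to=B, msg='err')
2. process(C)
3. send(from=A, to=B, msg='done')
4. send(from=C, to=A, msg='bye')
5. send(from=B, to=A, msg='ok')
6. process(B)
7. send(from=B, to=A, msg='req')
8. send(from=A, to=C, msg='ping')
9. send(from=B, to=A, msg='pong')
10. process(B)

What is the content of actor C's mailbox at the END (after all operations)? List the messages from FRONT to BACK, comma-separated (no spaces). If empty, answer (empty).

After 1 (send(from=C, to=B, msg='err')): A:[] B:[err] C:[]
After 2 (process(C)): A:[] B:[err] C:[]
After 3 (send(from=A, to=B, msg='done')): A:[] B:[err,done] C:[]
After 4 (send(from=C, to=A, msg='bye')): A:[bye] B:[err,done] C:[]
After 5 (send(from=B, to=A, msg='ok')): A:[bye,ok] B:[err,done] C:[]
After 6 (process(B)): A:[bye,ok] B:[done] C:[]
After 7 (send(from=B, to=A, msg='req')): A:[bye,ok,req] B:[done] C:[]
After 8 (send(from=A, to=C, msg='ping')): A:[bye,ok,req] B:[done] C:[ping]
After 9 (send(from=B, to=A, msg='pong')): A:[bye,ok,req,pong] B:[done] C:[ping]
After 10 (process(B)): A:[bye,ok,req,pong] B:[] C:[ping]

Answer: ping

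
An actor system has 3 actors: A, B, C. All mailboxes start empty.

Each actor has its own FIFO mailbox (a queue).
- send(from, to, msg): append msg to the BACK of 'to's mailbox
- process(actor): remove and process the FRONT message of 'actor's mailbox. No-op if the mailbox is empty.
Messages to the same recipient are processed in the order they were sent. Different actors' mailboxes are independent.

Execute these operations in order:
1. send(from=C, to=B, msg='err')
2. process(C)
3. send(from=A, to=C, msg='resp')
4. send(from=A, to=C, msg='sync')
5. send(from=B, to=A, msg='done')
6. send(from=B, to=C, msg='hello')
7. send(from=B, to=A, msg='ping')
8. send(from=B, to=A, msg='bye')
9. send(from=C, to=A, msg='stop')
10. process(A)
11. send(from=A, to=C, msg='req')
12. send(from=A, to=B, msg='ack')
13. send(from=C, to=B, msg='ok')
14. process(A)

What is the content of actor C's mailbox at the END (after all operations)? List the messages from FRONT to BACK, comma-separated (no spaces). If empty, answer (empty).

After 1 (send(from=C, to=B, msg='err')): A:[] B:[err] C:[]
After 2 (process(C)): A:[] B:[err] C:[]
After 3 (send(from=A, to=C, msg='resp')): A:[] B:[err] C:[resp]
After 4 (send(from=A, to=C, msg='sync')): A:[] B:[err] C:[resp,sync]
After 5 (send(from=B, to=A, msg='done')): A:[done] B:[err] C:[resp,sync]
After 6 (send(from=B, to=C, msg='hello')): A:[done] B:[err] C:[resp,sync,hello]
After 7 (send(from=B, to=A, msg='ping')): A:[done,ping] B:[err] C:[resp,sync,hello]
After 8 (send(from=B, to=A, msg='bye')): A:[done,ping,bye] B:[err] C:[resp,sync,hello]
After 9 (send(from=C, to=A, msg='stop')): A:[done,ping,bye,stop] B:[err] C:[resp,sync,hello]
After 10 (process(A)): A:[ping,bye,stop] B:[err] C:[resp,sync,hello]
After 11 (send(from=A, to=C, msg='req')): A:[ping,bye,stop] B:[err] C:[resp,sync,hello,req]
After 12 (send(from=A, to=B, msg='ack')): A:[ping,bye,stop] B:[err,ack] C:[resp,sync,hello,req]
After 13 (send(from=C, to=B, msg='ok')): A:[ping,bye,stop] B:[err,ack,ok] C:[resp,sync,hello,req]
After 14 (process(A)): A:[bye,stop] B:[err,ack,ok] C:[resp,sync,hello,req]

Answer: resp,sync,hello,req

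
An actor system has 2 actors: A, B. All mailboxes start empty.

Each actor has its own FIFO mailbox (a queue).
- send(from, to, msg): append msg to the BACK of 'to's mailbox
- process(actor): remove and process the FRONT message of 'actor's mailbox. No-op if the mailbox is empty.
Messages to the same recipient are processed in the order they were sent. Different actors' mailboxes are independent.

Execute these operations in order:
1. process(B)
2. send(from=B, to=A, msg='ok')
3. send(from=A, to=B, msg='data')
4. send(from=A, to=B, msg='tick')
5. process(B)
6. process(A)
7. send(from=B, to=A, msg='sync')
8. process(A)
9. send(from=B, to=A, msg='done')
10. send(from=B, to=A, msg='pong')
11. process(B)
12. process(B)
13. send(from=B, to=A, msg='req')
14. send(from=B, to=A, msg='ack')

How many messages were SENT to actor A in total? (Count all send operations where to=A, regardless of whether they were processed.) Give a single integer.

Answer: 6

Derivation:
After 1 (process(B)): A:[] B:[]
After 2 (send(from=B, to=A, msg='ok')): A:[ok] B:[]
After 3 (send(from=A, to=B, msg='data')): A:[ok] B:[data]
After 4 (send(from=A, to=B, msg='tick')): A:[ok] B:[data,tick]
After 5 (process(B)): A:[ok] B:[tick]
After 6 (process(A)): A:[] B:[tick]
After 7 (send(from=B, to=A, msg='sync')): A:[sync] B:[tick]
After 8 (process(A)): A:[] B:[tick]
After 9 (send(from=B, to=A, msg='done')): A:[done] B:[tick]
After 10 (send(from=B, to=A, msg='pong')): A:[done,pong] B:[tick]
After 11 (process(B)): A:[done,pong] B:[]
After 12 (process(B)): A:[done,pong] B:[]
After 13 (send(from=B, to=A, msg='req')): A:[done,pong,req] B:[]
After 14 (send(from=B, to=A, msg='ack')): A:[done,pong,req,ack] B:[]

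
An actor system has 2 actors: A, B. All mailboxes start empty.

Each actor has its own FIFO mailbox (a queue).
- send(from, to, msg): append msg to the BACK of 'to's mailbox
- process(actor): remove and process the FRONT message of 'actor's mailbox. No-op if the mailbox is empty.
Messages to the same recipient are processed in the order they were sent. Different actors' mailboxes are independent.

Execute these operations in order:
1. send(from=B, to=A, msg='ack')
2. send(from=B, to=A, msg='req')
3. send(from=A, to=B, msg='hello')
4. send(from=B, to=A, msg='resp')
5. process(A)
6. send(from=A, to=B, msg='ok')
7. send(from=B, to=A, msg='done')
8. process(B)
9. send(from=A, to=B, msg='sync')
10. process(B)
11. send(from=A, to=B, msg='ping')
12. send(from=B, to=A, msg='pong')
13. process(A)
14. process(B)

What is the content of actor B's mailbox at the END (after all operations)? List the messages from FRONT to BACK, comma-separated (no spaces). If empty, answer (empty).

Answer: ping

Derivation:
After 1 (send(from=B, to=A, msg='ack')): A:[ack] B:[]
After 2 (send(from=B, to=A, msg='req')): A:[ack,req] B:[]
After 3 (send(from=A, to=B, msg='hello')): A:[ack,req] B:[hello]
After 4 (send(from=B, to=A, msg='resp')): A:[ack,req,resp] B:[hello]
After 5 (process(A)): A:[req,resp] B:[hello]
After 6 (send(from=A, to=B, msg='ok')): A:[req,resp] B:[hello,ok]
After 7 (send(from=B, to=A, msg='done')): A:[req,resp,done] B:[hello,ok]
After 8 (process(B)): A:[req,resp,done] B:[ok]
After 9 (send(from=A, to=B, msg='sync')): A:[req,resp,done] B:[ok,sync]
After 10 (process(B)): A:[req,resp,done] B:[sync]
After 11 (send(from=A, to=B, msg='ping')): A:[req,resp,done] B:[sync,ping]
After 12 (send(from=B, to=A, msg='pong')): A:[req,resp,done,pong] B:[sync,ping]
After 13 (process(A)): A:[resp,done,pong] B:[sync,ping]
After 14 (process(B)): A:[resp,done,pong] B:[ping]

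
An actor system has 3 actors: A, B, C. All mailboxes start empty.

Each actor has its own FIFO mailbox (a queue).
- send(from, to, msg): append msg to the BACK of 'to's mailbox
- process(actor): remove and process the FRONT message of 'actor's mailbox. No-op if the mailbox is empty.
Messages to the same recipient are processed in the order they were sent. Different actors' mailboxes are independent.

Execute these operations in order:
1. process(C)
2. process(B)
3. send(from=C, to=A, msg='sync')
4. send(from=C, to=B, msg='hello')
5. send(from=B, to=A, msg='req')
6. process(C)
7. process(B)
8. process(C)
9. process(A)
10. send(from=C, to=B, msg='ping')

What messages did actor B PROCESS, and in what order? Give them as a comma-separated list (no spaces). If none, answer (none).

After 1 (process(C)): A:[] B:[] C:[]
After 2 (process(B)): A:[] B:[] C:[]
After 3 (send(from=C, to=A, msg='sync')): A:[sync] B:[] C:[]
After 4 (send(from=C, to=B, msg='hello')): A:[sync] B:[hello] C:[]
After 5 (send(from=B, to=A, msg='req')): A:[sync,req] B:[hello] C:[]
After 6 (process(C)): A:[sync,req] B:[hello] C:[]
After 7 (process(B)): A:[sync,req] B:[] C:[]
After 8 (process(C)): A:[sync,req] B:[] C:[]
After 9 (process(A)): A:[req] B:[] C:[]
After 10 (send(from=C, to=B, msg='ping')): A:[req] B:[ping] C:[]

Answer: hello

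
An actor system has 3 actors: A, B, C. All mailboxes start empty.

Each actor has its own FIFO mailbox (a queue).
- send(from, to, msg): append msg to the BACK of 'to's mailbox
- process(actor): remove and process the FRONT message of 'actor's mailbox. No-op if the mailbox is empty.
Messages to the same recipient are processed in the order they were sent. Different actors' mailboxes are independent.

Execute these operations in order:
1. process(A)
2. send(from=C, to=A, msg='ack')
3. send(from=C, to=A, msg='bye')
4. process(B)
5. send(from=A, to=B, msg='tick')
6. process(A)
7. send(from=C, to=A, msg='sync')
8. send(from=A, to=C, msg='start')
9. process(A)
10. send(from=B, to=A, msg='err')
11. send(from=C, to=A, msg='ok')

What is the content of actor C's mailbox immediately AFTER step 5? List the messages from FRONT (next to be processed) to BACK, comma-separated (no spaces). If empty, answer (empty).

After 1 (process(A)): A:[] B:[] C:[]
After 2 (send(from=C, to=A, msg='ack')): A:[ack] B:[] C:[]
After 3 (send(from=C, to=A, msg='bye')): A:[ack,bye] B:[] C:[]
After 4 (process(B)): A:[ack,bye] B:[] C:[]
After 5 (send(from=A, to=B, msg='tick')): A:[ack,bye] B:[tick] C:[]

(empty)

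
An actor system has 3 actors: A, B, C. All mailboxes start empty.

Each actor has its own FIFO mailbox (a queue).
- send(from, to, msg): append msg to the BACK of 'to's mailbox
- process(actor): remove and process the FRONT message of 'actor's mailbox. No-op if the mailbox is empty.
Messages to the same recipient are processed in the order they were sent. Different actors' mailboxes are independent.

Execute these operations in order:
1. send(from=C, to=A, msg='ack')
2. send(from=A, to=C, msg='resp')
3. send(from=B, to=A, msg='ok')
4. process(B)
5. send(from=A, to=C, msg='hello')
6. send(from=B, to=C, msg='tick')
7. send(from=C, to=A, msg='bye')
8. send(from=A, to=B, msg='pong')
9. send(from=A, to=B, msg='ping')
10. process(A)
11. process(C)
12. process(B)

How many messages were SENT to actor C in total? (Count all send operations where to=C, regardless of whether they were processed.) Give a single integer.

Answer: 3

Derivation:
After 1 (send(from=C, to=A, msg='ack')): A:[ack] B:[] C:[]
After 2 (send(from=A, to=C, msg='resp')): A:[ack] B:[] C:[resp]
After 3 (send(from=B, to=A, msg='ok')): A:[ack,ok] B:[] C:[resp]
After 4 (process(B)): A:[ack,ok] B:[] C:[resp]
After 5 (send(from=A, to=C, msg='hello')): A:[ack,ok] B:[] C:[resp,hello]
After 6 (send(from=B, to=C, msg='tick')): A:[ack,ok] B:[] C:[resp,hello,tick]
After 7 (send(from=C, to=A, msg='bye')): A:[ack,ok,bye] B:[] C:[resp,hello,tick]
After 8 (send(from=A, to=B, msg='pong')): A:[ack,ok,bye] B:[pong] C:[resp,hello,tick]
After 9 (send(from=A, to=B, msg='ping')): A:[ack,ok,bye] B:[pong,ping] C:[resp,hello,tick]
After 10 (process(A)): A:[ok,bye] B:[pong,ping] C:[resp,hello,tick]
After 11 (process(C)): A:[ok,bye] B:[pong,ping] C:[hello,tick]
After 12 (process(B)): A:[ok,bye] B:[ping] C:[hello,tick]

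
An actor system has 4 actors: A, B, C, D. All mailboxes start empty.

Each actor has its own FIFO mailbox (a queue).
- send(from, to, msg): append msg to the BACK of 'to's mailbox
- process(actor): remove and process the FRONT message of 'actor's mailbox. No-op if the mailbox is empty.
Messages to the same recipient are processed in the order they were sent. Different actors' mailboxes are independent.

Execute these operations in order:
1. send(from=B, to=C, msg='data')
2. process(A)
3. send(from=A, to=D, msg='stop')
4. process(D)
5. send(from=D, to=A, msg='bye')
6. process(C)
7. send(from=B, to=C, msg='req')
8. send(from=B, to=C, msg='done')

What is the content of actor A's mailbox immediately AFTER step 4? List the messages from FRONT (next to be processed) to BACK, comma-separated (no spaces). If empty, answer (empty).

After 1 (send(from=B, to=C, msg='data')): A:[] B:[] C:[data] D:[]
After 2 (process(A)): A:[] B:[] C:[data] D:[]
After 3 (send(from=A, to=D, msg='stop')): A:[] B:[] C:[data] D:[stop]
After 4 (process(D)): A:[] B:[] C:[data] D:[]

(empty)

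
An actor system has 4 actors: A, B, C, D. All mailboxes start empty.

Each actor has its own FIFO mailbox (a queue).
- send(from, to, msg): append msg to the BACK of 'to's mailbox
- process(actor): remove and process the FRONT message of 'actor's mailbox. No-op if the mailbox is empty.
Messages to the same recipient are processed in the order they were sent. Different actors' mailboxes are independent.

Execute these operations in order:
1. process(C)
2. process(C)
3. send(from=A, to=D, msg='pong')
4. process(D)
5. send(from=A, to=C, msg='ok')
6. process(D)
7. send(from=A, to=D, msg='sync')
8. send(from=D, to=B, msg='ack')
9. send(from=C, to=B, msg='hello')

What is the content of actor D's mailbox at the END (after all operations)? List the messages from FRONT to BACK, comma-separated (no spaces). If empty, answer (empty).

Answer: sync

Derivation:
After 1 (process(C)): A:[] B:[] C:[] D:[]
After 2 (process(C)): A:[] B:[] C:[] D:[]
After 3 (send(from=A, to=D, msg='pong')): A:[] B:[] C:[] D:[pong]
After 4 (process(D)): A:[] B:[] C:[] D:[]
After 5 (send(from=A, to=C, msg='ok')): A:[] B:[] C:[ok] D:[]
After 6 (process(D)): A:[] B:[] C:[ok] D:[]
After 7 (send(from=A, to=D, msg='sync')): A:[] B:[] C:[ok] D:[sync]
After 8 (send(from=D, to=B, msg='ack')): A:[] B:[ack] C:[ok] D:[sync]
After 9 (send(from=C, to=B, msg='hello')): A:[] B:[ack,hello] C:[ok] D:[sync]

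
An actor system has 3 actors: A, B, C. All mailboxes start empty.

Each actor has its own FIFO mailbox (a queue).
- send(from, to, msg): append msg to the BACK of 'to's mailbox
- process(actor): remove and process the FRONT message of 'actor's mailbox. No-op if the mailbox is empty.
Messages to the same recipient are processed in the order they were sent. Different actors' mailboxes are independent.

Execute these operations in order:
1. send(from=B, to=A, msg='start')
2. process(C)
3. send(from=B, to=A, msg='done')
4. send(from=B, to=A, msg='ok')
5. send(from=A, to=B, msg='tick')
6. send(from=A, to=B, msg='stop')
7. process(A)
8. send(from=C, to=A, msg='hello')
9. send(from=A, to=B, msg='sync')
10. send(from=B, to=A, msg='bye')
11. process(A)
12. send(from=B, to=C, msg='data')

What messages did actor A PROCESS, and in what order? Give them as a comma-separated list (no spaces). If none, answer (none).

After 1 (send(from=B, to=A, msg='start')): A:[start] B:[] C:[]
After 2 (process(C)): A:[start] B:[] C:[]
After 3 (send(from=B, to=A, msg='done')): A:[start,done] B:[] C:[]
After 4 (send(from=B, to=A, msg='ok')): A:[start,done,ok] B:[] C:[]
After 5 (send(from=A, to=B, msg='tick')): A:[start,done,ok] B:[tick] C:[]
After 6 (send(from=A, to=B, msg='stop')): A:[start,done,ok] B:[tick,stop] C:[]
After 7 (process(A)): A:[done,ok] B:[tick,stop] C:[]
After 8 (send(from=C, to=A, msg='hello')): A:[done,ok,hello] B:[tick,stop] C:[]
After 9 (send(from=A, to=B, msg='sync')): A:[done,ok,hello] B:[tick,stop,sync] C:[]
After 10 (send(from=B, to=A, msg='bye')): A:[done,ok,hello,bye] B:[tick,stop,sync] C:[]
After 11 (process(A)): A:[ok,hello,bye] B:[tick,stop,sync] C:[]
After 12 (send(from=B, to=C, msg='data')): A:[ok,hello,bye] B:[tick,stop,sync] C:[data]

Answer: start,done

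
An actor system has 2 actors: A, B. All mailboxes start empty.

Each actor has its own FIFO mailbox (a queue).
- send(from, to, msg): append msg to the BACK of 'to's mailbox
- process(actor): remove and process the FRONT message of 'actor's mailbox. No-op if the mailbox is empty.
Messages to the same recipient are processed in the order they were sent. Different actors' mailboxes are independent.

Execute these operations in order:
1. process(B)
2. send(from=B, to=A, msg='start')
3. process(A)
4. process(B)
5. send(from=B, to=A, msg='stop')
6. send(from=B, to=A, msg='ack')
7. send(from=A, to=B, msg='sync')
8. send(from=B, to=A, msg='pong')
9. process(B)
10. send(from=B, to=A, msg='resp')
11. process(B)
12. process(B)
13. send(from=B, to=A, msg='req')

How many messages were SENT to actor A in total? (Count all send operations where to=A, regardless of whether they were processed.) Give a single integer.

Answer: 6

Derivation:
After 1 (process(B)): A:[] B:[]
After 2 (send(from=B, to=A, msg='start')): A:[start] B:[]
After 3 (process(A)): A:[] B:[]
After 4 (process(B)): A:[] B:[]
After 5 (send(from=B, to=A, msg='stop')): A:[stop] B:[]
After 6 (send(from=B, to=A, msg='ack')): A:[stop,ack] B:[]
After 7 (send(from=A, to=B, msg='sync')): A:[stop,ack] B:[sync]
After 8 (send(from=B, to=A, msg='pong')): A:[stop,ack,pong] B:[sync]
After 9 (process(B)): A:[stop,ack,pong] B:[]
After 10 (send(from=B, to=A, msg='resp')): A:[stop,ack,pong,resp] B:[]
After 11 (process(B)): A:[stop,ack,pong,resp] B:[]
After 12 (process(B)): A:[stop,ack,pong,resp] B:[]
After 13 (send(from=B, to=A, msg='req')): A:[stop,ack,pong,resp,req] B:[]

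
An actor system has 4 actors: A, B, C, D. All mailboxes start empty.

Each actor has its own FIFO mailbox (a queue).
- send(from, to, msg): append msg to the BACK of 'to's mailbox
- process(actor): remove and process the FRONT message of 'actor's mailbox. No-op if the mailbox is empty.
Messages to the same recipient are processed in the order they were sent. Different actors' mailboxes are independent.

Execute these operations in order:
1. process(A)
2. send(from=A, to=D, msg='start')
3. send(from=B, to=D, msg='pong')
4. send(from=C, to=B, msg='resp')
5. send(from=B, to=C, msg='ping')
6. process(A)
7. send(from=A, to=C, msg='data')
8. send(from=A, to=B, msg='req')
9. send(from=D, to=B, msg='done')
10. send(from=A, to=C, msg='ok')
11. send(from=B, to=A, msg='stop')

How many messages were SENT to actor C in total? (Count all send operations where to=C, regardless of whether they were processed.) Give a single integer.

Answer: 3

Derivation:
After 1 (process(A)): A:[] B:[] C:[] D:[]
After 2 (send(from=A, to=D, msg='start')): A:[] B:[] C:[] D:[start]
After 3 (send(from=B, to=D, msg='pong')): A:[] B:[] C:[] D:[start,pong]
After 4 (send(from=C, to=B, msg='resp')): A:[] B:[resp] C:[] D:[start,pong]
After 5 (send(from=B, to=C, msg='ping')): A:[] B:[resp] C:[ping] D:[start,pong]
After 6 (process(A)): A:[] B:[resp] C:[ping] D:[start,pong]
After 7 (send(from=A, to=C, msg='data')): A:[] B:[resp] C:[ping,data] D:[start,pong]
After 8 (send(from=A, to=B, msg='req')): A:[] B:[resp,req] C:[ping,data] D:[start,pong]
After 9 (send(from=D, to=B, msg='done')): A:[] B:[resp,req,done] C:[ping,data] D:[start,pong]
After 10 (send(from=A, to=C, msg='ok')): A:[] B:[resp,req,done] C:[ping,data,ok] D:[start,pong]
After 11 (send(from=B, to=A, msg='stop')): A:[stop] B:[resp,req,done] C:[ping,data,ok] D:[start,pong]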